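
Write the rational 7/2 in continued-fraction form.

Run the Euclidean algorithm on 7 and 2; the successive quotients are the partial quotients a_0, a_1, ... (each step inverts the fractional part left over by the previous one):
  7 = 3*2 + 1, so a_0 = 3.
  2 = 2*1 + 0, so a_1 = 2.
The remainder reaches 0 after 2 divisions, so the expansion has 2 partial quotients, read off in order.

[3; 2]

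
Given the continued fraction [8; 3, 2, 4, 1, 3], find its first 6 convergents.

Using the convergent recurrence p_i = a_i*p_{i-1} + p_{i-2}, q_i = a_i*q_{i-1} + q_{i-2} with p_{-2}=0, p_{-1}=1, q_{-2}=1, q_{-1}=0:
  i=0: a_0=8, p_0 = 8*1 + 0 = 8, q_0 = 8*0 + 1 = 1.
  i=1: a_1=3, p_1 = 3*8 + 1 = 25, q_1 = 3*1 + 0 = 3.
  i=2: a_2=2, p_2 = 2*25 + 8 = 58, q_2 = 2*3 + 1 = 7.
  i=3: a_3=4, p_3 = 4*58 + 25 = 257, q_3 = 4*7 + 3 = 31.
  i=4: a_4=1, p_4 = 1*257 + 58 = 315, q_4 = 1*31 + 7 = 38.
  i=5: a_5=3, p_5 = 3*315 + 257 = 1202, q_5 = 3*38 + 31 = 145.

8/1, 25/3, 58/7, 257/31, 315/38, 1202/145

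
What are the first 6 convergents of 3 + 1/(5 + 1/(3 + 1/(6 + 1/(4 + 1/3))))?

Using the convergent recurrence p_i = a_i*p_{i-1} + p_{i-2}, q_i = a_i*q_{i-1} + q_{i-2} with p_{-2}=0, p_{-1}=1, q_{-2}=1, q_{-1}=0:
  i=0: a_0=3, p_0 = 3*1 + 0 = 3, q_0 = 3*0 + 1 = 1.
  i=1: a_1=5, p_1 = 5*3 + 1 = 16, q_1 = 5*1 + 0 = 5.
  i=2: a_2=3, p_2 = 3*16 + 3 = 51, q_2 = 3*5 + 1 = 16.
  i=3: a_3=6, p_3 = 6*51 + 16 = 322, q_3 = 6*16 + 5 = 101.
  i=4: a_4=4, p_4 = 4*322 + 51 = 1339, q_4 = 4*101 + 16 = 420.
  i=5: a_5=3, p_5 = 3*1339 + 322 = 4339, q_5 = 3*420 + 101 = 1361.

3/1, 16/5, 51/16, 322/101, 1339/420, 4339/1361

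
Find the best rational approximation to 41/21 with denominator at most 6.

2/1

Expand x = 41/21 as a continued fraction with the Euclidean algorithm:
  41 = 1*21 + 20, so a_0 = 1.
  21 = 1*20 + 1, so a_1 = 1.
  20 = 20*1 + 0, so a_2 = 20.
so x = [1; 1, 20].
Convergents (p_i = a_i*p_{i-1} + p_{i-2}, q_i = a_i*q_{i-1} + q_{i-2} with p_{-2}=0, p_{-1}=1, q_{-2}=1, q_{-1}=0), until the denominator exceeds 6:
  i=0: a_0=1, p_0 = 1*1 + 0 = 1, q_0 = 1*0 + 1 = 1.
  i=1: a_1=1, p_1 = 1*1 + 1 = 2, q_1 = 1*1 + 0 = 1.
  i=2: a_2=20, p_2 = 20*2 + 1 = 41, q_2 = 20*1 + 1 = 21.
q_2 = 21 > 6, so the last convergent with denominator <= 6 is p_1/q_1 = 2/1.
The closest fraction with denominator <= 6 is either p_1/q_1 or the intermediate fraction (k*p_1 + p_0)/(k*q_1 + q_0) with the largest k >= 1 whose denominator stays <= 6; these approach x as k grows, and every other convergent or intermediate fraction in range is farther away.
Largest k: floor((6 - q_0)/q_1) = floor((6 - 1)/1) = 5.
That gives (5*2 + 1)/(5*1 + 1) = 11/6.
Compare the errors: |x - 2/1| = |41*1 - 2*21|/(21*1) = 1/21, and |x - 11/6| = |41*6 - 11*21|/(21*6) = 15/126.
Cross-multiplying, 1*126 = 126 < 315 = 15*21, so 1/21 is smaller: the convergent 2/1 is closer to x than 11/6.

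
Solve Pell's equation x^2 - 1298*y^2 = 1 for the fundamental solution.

(x, y) = (1297, 36)

First expand sqrt(1298) as a continued fraction. With x_i = (sqrt(1298) + m_i)/d_i and (m_0, d_0) = (0, 1): a_0 = floor(sqrt(1298)) = 36, since 36^2 = 1296 <= 1298 < 1369 = 37^2.
Iterate m_{i+1} = d_i*a_i - m_i, d_{i+1} = (1298 - m_{i+1}^2)/d_i, a_{i+1} = floor((a_0 + m_{i+1})/d_{i+1}):
  m_1 = 1*36 - 0 = 36, d_1 = (1298 - 36^2)/1 = 2/1 = 2, a_1 = floor((36 + 36)/2) = 36.
  m_2 = 2*36 - 36 = 36, d_2 = (1298 - 36^2)/2 = 2/2 = 1, a_2 = floor((36 + 36)/1) = 72.
  m_3 = 1*72 - 36 = 36, d_3 = (1298 - 36^2)/1 = 2/1 = 2: (m_3, d_3) = (m_1, d_1) = (36, 2), so from here the quotients repeat a_1, a_2; the period length is 2.
So sqrt(1298) = [36; (36, 72)] with period length k = 2.
k is even, so the fundamental solution of x^2 - 1298y^2 = 1 is (p_{k-1}, q_{k-1}) = (p_1, q_1); compute convergents through index 1.
Convergents (p_i = a_i*p_{i-1} + p_{i-2}, q_i = a_i*q_{i-1} + q_{i-2} with p_{-2}=0, p_{-1}=1, q_{-2}=1, q_{-1}=0):
  i=0: a_0=36, p_0 = 36*1 + 0 = 36, q_0 = 36*0 + 1 = 1.
  i=1: a_1=36, p_1 = 36*36 + 1 = 1297, q_1 = 36*1 + 0 = 36.
Check: 1297^2 - 1298*36^2 = 1682209 - 1682208 = 1, so (x, y) = (1297, 36) solves the equation, and by the theorem it is the least positive solution.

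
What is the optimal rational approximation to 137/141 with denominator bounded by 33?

32/33

Expand x = 137/141 as a continued fraction with the Euclidean algorithm:
  137 = 0*141 + 137, so a_0 = 0.
  141 = 1*137 + 4, so a_1 = 1.
  137 = 34*4 + 1, so a_2 = 34.
  4 = 4*1 + 0, so a_3 = 4.
so x = [0; 1, 34, 4].
Convergents (p_i = a_i*p_{i-1} + p_{i-2}, q_i = a_i*q_{i-1} + q_{i-2} with p_{-2}=0, p_{-1}=1, q_{-2}=1, q_{-1}=0), until the denominator exceeds 33:
  i=0: a_0=0, p_0 = 0*1 + 0 = 0, q_0 = 0*0 + 1 = 1.
  i=1: a_1=1, p_1 = 1*0 + 1 = 1, q_1 = 1*1 + 0 = 1.
  i=2: a_2=34, p_2 = 34*1 + 0 = 34, q_2 = 34*1 + 1 = 35.
q_2 = 35 > 33, so the last convergent with denominator <= 33 is p_1/q_1 = 1/1.
The closest fraction with denominator <= 33 is either p_1/q_1 or the intermediate fraction (k*p_1 + p_0)/(k*q_1 + q_0) with the largest k >= 1 whose denominator stays <= 33; these approach x as k grows, and every other convergent or intermediate fraction in range is farther away.
Largest k: floor((33 - q_0)/q_1) = floor((33 - 1)/1) = 32.
That gives (32*1 + 0)/(32*1 + 1) = 32/33.
Compare the errors: |x - 1/1| = |137*1 - 1*141|/(141*1) = 4/141, and |x - 32/33| = |137*33 - 32*141|/(141*33) = 9/4653.
Cross-multiplying, 9*141 = 1269 < 18612 = 4*4653, so 9/4653 is smaller: the intermediate fraction 32/33 is closer to x than 1/1.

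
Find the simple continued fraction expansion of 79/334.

Run the Euclidean algorithm on 79 and 334; the successive quotients are the partial quotients a_0, a_1, ... (each step inverts the fractional part left over by the previous one):
  79 = 0*334 + 79, so a_0 = 0.
  334 = 4*79 + 18, so a_1 = 4.
  79 = 4*18 + 7, so a_2 = 4.
  18 = 2*7 + 4, so a_3 = 2.
  7 = 1*4 + 3, so a_4 = 1.
  4 = 1*3 + 1, so a_5 = 1.
  3 = 3*1 + 0, so a_6 = 3.
The remainder reaches 0 after 7 divisions, so the expansion has 7 partial quotients, read off in order.

[0; 4, 4, 2, 1, 1, 3]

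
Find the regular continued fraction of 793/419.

Run the Euclidean algorithm on 793 and 419; the successive quotients are the partial quotients a_0, a_1, ... (each step inverts the fractional part left over by the previous one):
  793 = 1*419 + 374, so a_0 = 1.
  419 = 1*374 + 45, so a_1 = 1.
  374 = 8*45 + 14, so a_2 = 8.
  45 = 3*14 + 3, so a_3 = 3.
  14 = 4*3 + 2, so a_4 = 4.
  3 = 1*2 + 1, so a_5 = 1.
  2 = 2*1 + 0, so a_6 = 2.
The remainder reaches 0 after 7 divisions, so the expansion has 7 partial quotients, read off in order.

[1; 1, 8, 3, 4, 1, 2]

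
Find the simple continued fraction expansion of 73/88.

[0; 1, 4, 1, 6, 2]

Run the Euclidean algorithm on 73 and 88; the successive quotients are the partial quotients a_0, a_1, ... (each step inverts the fractional part left over by the previous one):
  73 = 0*88 + 73, so a_0 = 0.
  88 = 1*73 + 15, so a_1 = 1.
  73 = 4*15 + 13, so a_2 = 4.
  15 = 1*13 + 2, so a_3 = 1.
  13 = 6*2 + 1, so a_4 = 6.
  2 = 2*1 + 0, so a_5 = 2.
The remainder reaches 0 after 6 divisions, so the expansion has 6 partial quotients, read off in order.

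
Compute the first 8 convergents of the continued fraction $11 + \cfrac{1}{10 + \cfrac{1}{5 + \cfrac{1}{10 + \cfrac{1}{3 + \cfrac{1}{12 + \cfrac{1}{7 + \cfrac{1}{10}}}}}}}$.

11/1, 111/10, 566/51, 5771/520, 17879/1611, 220319/19852, 1560112/140575, 15821439/1425602

Using the convergent recurrence p_i = a_i*p_{i-1} + p_{i-2}, q_i = a_i*q_{i-1} + q_{i-2} with p_{-2}=0, p_{-1}=1, q_{-2}=1, q_{-1}=0:
  i=0: a_0=11, p_0 = 11*1 + 0 = 11, q_0 = 11*0 + 1 = 1.
  i=1: a_1=10, p_1 = 10*11 + 1 = 111, q_1 = 10*1 + 0 = 10.
  i=2: a_2=5, p_2 = 5*111 + 11 = 566, q_2 = 5*10 + 1 = 51.
  i=3: a_3=10, p_3 = 10*566 + 111 = 5771, q_3 = 10*51 + 10 = 520.
  i=4: a_4=3, p_4 = 3*5771 + 566 = 17879, q_4 = 3*520 + 51 = 1611.
  i=5: a_5=12, p_5 = 12*17879 + 5771 = 220319, q_5 = 12*1611 + 520 = 19852.
  i=6: a_6=7, p_6 = 7*220319 + 17879 = 1560112, q_6 = 7*19852 + 1611 = 140575.
  i=7: a_7=10, p_7 = 10*1560112 + 220319 = 15821439, q_7 = 10*140575 + 19852 = 1425602.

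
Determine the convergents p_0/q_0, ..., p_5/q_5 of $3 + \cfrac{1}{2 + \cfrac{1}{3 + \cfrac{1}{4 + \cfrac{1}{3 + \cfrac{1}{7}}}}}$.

3/1, 7/2, 24/7, 103/30, 333/97, 2434/709

Using the convergent recurrence p_i = a_i*p_{i-1} + p_{i-2}, q_i = a_i*q_{i-1} + q_{i-2} with p_{-2}=0, p_{-1}=1, q_{-2}=1, q_{-1}=0:
  i=0: a_0=3, p_0 = 3*1 + 0 = 3, q_0 = 3*0 + 1 = 1.
  i=1: a_1=2, p_1 = 2*3 + 1 = 7, q_1 = 2*1 + 0 = 2.
  i=2: a_2=3, p_2 = 3*7 + 3 = 24, q_2 = 3*2 + 1 = 7.
  i=3: a_3=4, p_3 = 4*24 + 7 = 103, q_3 = 4*7 + 2 = 30.
  i=4: a_4=3, p_4 = 3*103 + 24 = 333, q_4 = 3*30 + 7 = 97.
  i=5: a_5=7, p_5 = 7*333 + 103 = 2434, q_5 = 7*97 + 30 = 709.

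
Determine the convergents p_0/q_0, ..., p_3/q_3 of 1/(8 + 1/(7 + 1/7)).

0/1, 1/8, 7/57, 50/407

Using the convergent recurrence p_i = a_i*p_{i-1} + p_{i-2}, q_i = a_i*q_{i-1} + q_{i-2} with p_{-2}=0, p_{-1}=1, q_{-2}=1, q_{-1}=0:
  i=0: a_0=0, p_0 = 0*1 + 0 = 0, q_0 = 0*0 + 1 = 1.
  i=1: a_1=8, p_1 = 8*0 + 1 = 1, q_1 = 8*1 + 0 = 8.
  i=2: a_2=7, p_2 = 7*1 + 0 = 7, q_2 = 7*8 + 1 = 57.
  i=3: a_3=7, p_3 = 7*7 + 1 = 50, q_3 = 7*57 + 8 = 407.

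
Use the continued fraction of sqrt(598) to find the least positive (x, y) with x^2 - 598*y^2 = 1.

First expand sqrt(598) as a continued fraction. With x_i = (sqrt(598) + m_i)/d_i and (m_0, d_0) = (0, 1): a_0 = floor(sqrt(598)) = 24, since 24^2 = 576 <= 598 < 625 = 25^2.
Iterate m_{i+1} = d_i*a_i - m_i, d_{i+1} = (598 - m_{i+1}^2)/d_i, a_{i+1} = floor((a_0 + m_{i+1})/d_{i+1}):
  m_1 = 1*24 - 0 = 24, d_1 = (598 - 24^2)/1 = 22/1 = 22, a_1 = floor((24 + 24)/22) = 2.
  m_2 = 22*2 - 24 = 20, d_2 = (598 - 20^2)/22 = 198/22 = 9, a_2 = floor((24 + 20)/9) = 4.
  m_3 = 9*4 - 20 = 16, d_3 = (598 - 16^2)/9 = 342/9 = 38, a_3 = floor((24 + 16)/38) = 1.
  m_4 = 38*1 - 16 = 22, d_4 = (598 - 22^2)/38 = 114/38 = 3, a_4 = floor((24 + 22)/3) = 15.
  m_5 = 3*15 - 22 = 23, d_5 = (598 - 23^2)/3 = 69/3 = 23, a_5 = floor((24 + 23)/23) = 2.
  m_6 = 23*2 - 23 = 23, d_6 = (598 - 23^2)/23 = 69/23 = 3, a_6 = floor((24 + 23)/3) = 15.
  m_7 = 3*15 - 23 = 22, d_7 = (598 - 22^2)/3 = 114/3 = 38, a_7 = floor((24 + 22)/38) = 1.
  m_8 = 38*1 - 22 = 16, d_8 = (598 - 16^2)/38 = 342/38 = 9, a_8 = floor((24 + 16)/9) = 4.
  m_9 = 9*4 - 16 = 20, d_9 = (598 - 20^2)/9 = 198/9 = 22, a_9 = floor((24 + 20)/22) = 2.
  m_10 = 22*2 - 20 = 24, d_10 = (598 - 24^2)/22 = 22/22 = 1, a_10 = floor((24 + 24)/1) = 48.
  m_11 = 1*48 - 24 = 24, d_11 = (598 - 24^2)/1 = 22/1 = 22: (m_11, d_11) = (m_1, d_1) = (24, 22), so from here the quotients repeat a_1, ..., a_10; the period length is 10.
So sqrt(598) = [24; (2, 4, 1, 15, 2, 15, 1, 4, 2, 48)] with period length k = 10.
k is even, so the fundamental solution of x^2 - 598y^2 = 1 is (p_{k-1}, q_{k-1}) = (p_9, q_9); compute convergents through index 9.
Convergents (p_i = a_i*p_{i-1} + p_{i-2}, q_i = a_i*q_{i-1} + q_{i-2} with p_{-2}=0, p_{-1}=1, q_{-2}=1, q_{-1}=0):
  i=0: a_0=24, p_0 = 24*1 + 0 = 24, q_0 = 24*0 + 1 = 1.
  i=1: a_1=2, p_1 = 2*24 + 1 = 49, q_1 = 2*1 + 0 = 2.
  i=2: a_2=4, p_2 = 4*49 + 24 = 220, q_2 = 4*2 + 1 = 9.
  i=3: a_3=1, p_3 = 1*220 + 49 = 269, q_3 = 1*9 + 2 = 11.
  i=4: a_4=15, p_4 = 15*269 + 220 = 4255, q_4 = 15*11 + 9 = 174.
  i=5: a_5=2, p_5 = 2*4255 + 269 = 8779, q_5 = 2*174 + 11 = 359.
  i=6: a_6=15, p_6 = 15*8779 + 4255 = 135940, q_6 = 15*359 + 174 = 5559.
  i=7: a_7=1, p_7 = 1*135940 + 8779 = 144719, q_7 = 1*5559 + 359 = 5918.
  i=8: a_8=4, p_8 = 4*144719 + 135940 = 714816, q_8 = 4*5918 + 5559 = 29231.
  i=9: a_9=2, p_9 = 2*714816 + 144719 = 1574351, q_9 = 2*29231 + 5918 = 64380.
Check: 1574351^2 - 598*64380^2 = 2478581071201 - 2478581071200 = 1, so (x, y) = (1574351, 64380) solves the equation, and by the theorem it is the least positive solution.

(x, y) = (1574351, 64380)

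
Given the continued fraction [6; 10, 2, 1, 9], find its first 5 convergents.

6/1, 61/10, 128/21, 189/31, 1829/300

Using the convergent recurrence p_i = a_i*p_{i-1} + p_{i-2}, q_i = a_i*q_{i-1} + q_{i-2} with p_{-2}=0, p_{-1}=1, q_{-2}=1, q_{-1}=0:
  i=0: a_0=6, p_0 = 6*1 + 0 = 6, q_0 = 6*0 + 1 = 1.
  i=1: a_1=10, p_1 = 10*6 + 1 = 61, q_1 = 10*1 + 0 = 10.
  i=2: a_2=2, p_2 = 2*61 + 6 = 128, q_2 = 2*10 + 1 = 21.
  i=3: a_3=1, p_3 = 1*128 + 61 = 189, q_3 = 1*21 + 10 = 31.
  i=4: a_4=9, p_4 = 9*189 + 128 = 1829, q_4 = 9*31 + 21 = 300.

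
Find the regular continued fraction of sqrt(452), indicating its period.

[21; (3, 1, 5, 3, 10, 3, 5, 1, 3, 42)]

Write x_i = (sqrt(452) + m_i)/d_i with (m_0, d_0) = (0, 1). a_0 = floor(sqrt(452)) = 21, since 21^2 = 441 <= 452 < 484 = 22^2.
Iterate m_{i+1} = d_i*a_i - m_i, d_{i+1} = (452 - m_{i+1}^2)/d_i, a_{i+1} = floor((a_0 + m_{i+1})/d_{i+1}):
  m_1 = 1*21 - 0 = 21, d_1 = (452 - 21^2)/1 = 11/1 = 11, a_1 = floor((21 + 21)/11) = 3.
  m_2 = 11*3 - 21 = 12, d_2 = (452 - 12^2)/11 = 308/11 = 28, a_2 = floor((21 + 12)/28) = 1.
  m_3 = 28*1 - 12 = 16, d_3 = (452 - 16^2)/28 = 196/28 = 7, a_3 = floor((21 + 16)/7) = 5.
  m_4 = 7*5 - 16 = 19, d_4 = (452 - 19^2)/7 = 91/7 = 13, a_4 = floor((21 + 19)/13) = 3.
  m_5 = 13*3 - 19 = 20, d_5 = (452 - 20^2)/13 = 52/13 = 4, a_5 = floor((21 + 20)/4) = 10.
  m_6 = 4*10 - 20 = 20, d_6 = (452 - 20^2)/4 = 52/4 = 13, a_6 = floor((21 + 20)/13) = 3.
  m_7 = 13*3 - 20 = 19, d_7 = (452 - 19^2)/13 = 91/13 = 7, a_7 = floor((21 + 19)/7) = 5.
  m_8 = 7*5 - 19 = 16, d_8 = (452 - 16^2)/7 = 196/7 = 28, a_8 = floor((21 + 16)/28) = 1.
  m_9 = 28*1 - 16 = 12, d_9 = (452 - 12^2)/28 = 308/28 = 11, a_9 = floor((21 + 12)/11) = 3.
  m_10 = 11*3 - 12 = 21, d_10 = (452 - 21^2)/11 = 11/11 = 1, a_10 = floor((21 + 21)/1) = 42.
  m_11 = 1*42 - 21 = 21, d_11 = (452 - 21^2)/1 = 11/1 = 11: (m_11, d_11) = (m_1, d_1) = (21, 11), so from here the quotients repeat a_1, ..., a_10; the period length is 10.
Hence the expansion of sqrt(452) is a_0 = 21 followed by the repeating block 3, 1, 5, 3, 10, 3, 5, 1, 3, 42 (period 10).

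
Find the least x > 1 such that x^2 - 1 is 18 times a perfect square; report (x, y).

First expand sqrt(18) as a continued fraction. With x_i = (sqrt(18) + m_i)/d_i and (m_0, d_0) = (0, 1): a_0 = floor(sqrt(18)) = 4, since 4^2 = 16 <= 18 < 25 = 5^2.
Iterate m_{i+1} = d_i*a_i - m_i, d_{i+1} = (18 - m_{i+1}^2)/d_i, a_{i+1} = floor((a_0 + m_{i+1})/d_{i+1}):
  m_1 = 1*4 - 0 = 4, d_1 = (18 - 4^2)/1 = 2/1 = 2, a_1 = floor((4 + 4)/2) = 4.
  m_2 = 2*4 - 4 = 4, d_2 = (18 - 4^2)/2 = 2/2 = 1, a_2 = floor((4 + 4)/1) = 8.
  m_3 = 1*8 - 4 = 4, d_3 = (18 - 4^2)/1 = 2/1 = 2: (m_3, d_3) = (m_1, d_1) = (4, 2), so from here the quotients repeat a_1, a_2; the period length is 2.
So sqrt(18) = [4; (4, 8)] with period length k = 2.
k is even, so the fundamental solution of x^2 - 18y^2 = 1 is (p_{k-1}, q_{k-1}) = (p_1, q_1); compute convergents through index 1.
Convergents (p_i = a_i*p_{i-1} + p_{i-2}, q_i = a_i*q_{i-1} + q_{i-2} with p_{-2}=0, p_{-1}=1, q_{-2}=1, q_{-1}=0):
  i=0: a_0=4, p_0 = 4*1 + 0 = 4, q_0 = 4*0 + 1 = 1.
  i=1: a_1=4, p_1 = 4*4 + 1 = 17, q_1 = 4*1 + 0 = 4.
Check: 17^2 - 18*4^2 = 289 - 288 = 1, so (x, y) = (17, 4) solves the equation, and by the theorem it is the least positive solution.

(x, y) = (17, 4)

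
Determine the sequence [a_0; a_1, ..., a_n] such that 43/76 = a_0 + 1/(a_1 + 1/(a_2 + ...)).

[0; 1, 1, 3, 3, 3]

Run the Euclidean algorithm on 43 and 76; the successive quotients are the partial quotients a_0, a_1, ... (each step inverts the fractional part left over by the previous one):
  43 = 0*76 + 43, so a_0 = 0.
  76 = 1*43 + 33, so a_1 = 1.
  43 = 1*33 + 10, so a_2 = 1.
  33 = 3*10 + 3, so a_3 = 3.
  10 = 3*3 + 1, so a_4 = 3.
  3 = 3*1 + 0, so a_5 = 3.
The remainder reaches 0 after 6 divisions, so the expansion has 6 partial quotients, read off in order.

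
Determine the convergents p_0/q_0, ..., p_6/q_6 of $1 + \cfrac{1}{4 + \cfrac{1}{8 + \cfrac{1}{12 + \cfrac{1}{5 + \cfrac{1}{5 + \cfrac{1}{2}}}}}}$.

Using the convergent recurrence p_i = a_i*p_{i-1} + p_{i-2}, q_i = a_i*q_{i-1} + q_{i-2} with p_{-2}=0, p_{-1}=1, q_{-2}=1, q_{-1}=0:
  i=0: a_0=1, p_0 = 1*1 + 0 = 1, q_0 = 1*0 + 1 = 1.
  i=1: a_1=4, p_1 = 4*1 + 1 = 5, q_1 = 4*1 + 0 = 4.
  i=2: a_2=8, p_2 = 8*5 + 1 = 41, q_2 = 8*4 + 1 = 33.
  i=3: a_3=12, p_3 = 12*41 + 5 = 497, q_3 = 12*33 + 4 = 400.
  i=4: a_4=5, p_4 = 5*497 + 41 = 2526, q_4 = 5*400 + 33 = 2033.
  i=5: a_5=5, p_5 = 5*2526 + 497 = 13127, q_5 = 5*2033 + 400 = 10565.
  i=6: a_6=2, p_6 = 2*13127 + 2526 = 28780, q_6 = 2*10565 + 2033 = 23163.

1/1, 5/4, 41/33, 497/400, 2526/2033, 13127/10565, 28780/23163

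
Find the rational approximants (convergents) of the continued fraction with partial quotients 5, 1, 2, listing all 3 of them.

Using the convergent recurrence p_i = a_i*p_{i-1} + p_{i-2}, q_i = a_i*q_{i-1} + q_{i-2} with p_{-2}=0, p_{-1}=1, q_{-2}=1, q_{-1}=0:
  i=0: a_0=5, p_0 = 5*1 + 0 = 5, q_0 = 5*0 + 1 = 1.
  i=1: a_1=1, p_1 = 1*5 + 1 = 6, q_1 = 1*1 + 0 = 1.
  i=2: a_2=2, p_2 = 2*6 + 5 = 17, q_2 = 2*1 + 1 = 3.

5/1, 6/1, 17/3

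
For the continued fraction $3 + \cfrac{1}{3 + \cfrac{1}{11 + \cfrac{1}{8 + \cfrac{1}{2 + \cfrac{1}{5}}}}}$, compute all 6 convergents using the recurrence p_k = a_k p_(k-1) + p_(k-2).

3/1, 10/3, 113/34, 914/275, 1941/584, 10619/3195

Using the convergent recurrence p_i = a_i*p_{i-1} + p_{i-2}, q_i = a_i*q_{i-1} + q_{i-2} with p_{-2}=0, p_{-1}=1, q_{-2}=1, q_{-1}=0:
  i=0: a_0=3, p_0 = 3*1 + 0 = 3, q_0 = 3*0 + 1 = 1.
  i=1: a_1=3, p_1 = 3*3 + 1 = 10, q_1 = 3*1 + 0 = 3.
  i=2: a_2=11, p_2 = 11*10 + 3 = 113, q_2 = 11*3 + 1 = 34.
  i=3: a_3=8, p_3 = 8*113 + 10 = 914, q_3 = 8*34 + 3 = 275.
  i=4: a_4=2, p_4 = 2*914 + 113 = 1941, q_4 = 2*275 + 34 = 584.
  i=5: a_5=5, p_5 = 5*1941 + 914 = 10619, q_5 = 5*584 + 275 = 3195.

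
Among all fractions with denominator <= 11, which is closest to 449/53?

Expand x = 449/53 as a continued fraction with the Euclidean algorithm:
  449 = 8*53 + 25, so a_0 = 8.
  53 = 2*25 + 3, so a_1 = 2.
  25 = 8*3 + 1, so a_2 = 8.
  3 = 3*1 + 0, so a_3 = 3.
so x = [8; 2, 8, 3].
Convergents (p_i = a_i*p_{i-1} + p_{i-2}, q_i = a_i*q_{i-1} + q_{i-2} with p_{-2}=0, p_{-1}=1, q_{-2}=1, q_{-1}=0), until the denominator exceeds 11:
  i=0: a_0=8, p_0 = 8*1 + 0 = 8, q_0 = 8*0 + 1 = 1.
  i=1: a_1=2, p_1 = 2*8 + 1 = 17, q_1 = 2*1 + 0 = 2.
  i=2: a_2=8, p_2 = 8*17 + 8 = 144, q_2 = 8*2 + 1 = 17.
q_2 = 17 > 11, so the last convergent with denominator <= 11 is p_1/q_1 = 17/2.
The closest fraction with denominator <= 11 is either p_1/q_1 or the intermediate fraction (k*p_1 + p_0)/(k*q_1 + q_0) with the largest k >= 1 whose denominator stays <= 11; these approach x as k grows, and every other convergent or intermediate fraction in range is farther away.
Largest k: floor((11 - q_0)/q_1) = floor((11 - 1)/2) = 5.
That gives (5*17 + 8)/(5*2 + 1) = 93/11.
Compare the errors: |x - 17/2| = |449*2 - 17*53|/(53*2) = 3/106, and |x - 93/11| = |449*11 - 93*53|/(53*11) = 10/583.
Cross-multiplying, 10*106 = 1060 < 1749 = 3*583, so 10/583 is smaller: the intermediate fraction 93/11 is closer to x than 17/2.

93/11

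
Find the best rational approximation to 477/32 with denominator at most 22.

313/21

Expand x = 477/32 as a continued fraction with the Euclidean algorithm:
  477 = 14*32 + 29, so a_0 = 14.
  32 = 1*29 + 3, so a_1 = 1.
  29 = 9*3 + 2, so a_2 = 9.
  3 = 1*2 + 1, so a_3 = 1.
  2 = 2*1 + 0, so a_4 = 2.
so x = [14; 1, 9, 1, 2].
Convergents (p_i = a_i*p_{i-1} + p_{i-2}, q_i = a_i*q_{i-1} + q_{i-2} with p_{-2}=0, p_{-1}=1, q_{-2}=1, q_{-1}=0), until the denominator exceeds 22:
  i=0: a_0=14, p_0 = 14*1 + 0 = 14, q_0 = 14*0 + 1 = 1.
  i=1: a_1=1, p_1 = 1*14 + 1 = 15, q_1 = 1*1 + 0 = 1.
  i=2: a_2=9, p_2 = 9*15 + 14 = 149, q_2 = 9*1 + 1 = 10.
  i=3: a_3=1, p_3 = 1*149 + 15 = 164, q_3 = 1*10 + 1 = 11.
  i=4: a_4=2, p_4 = 2*164 + 149 = 477, q_4 = 2*11 + 10 = 32.
q_4 = 32 > 22, so the last convergent with denominator <= 22 is p_3/q_3 = 164/11.
The closest fraction with denominator <= 22 is either p_3/q_3 or the intermediate fraction (k*p_3 + p_2)/(k*q_3 + q_2) with the largest k >= 1 whose denominator stays <= 22; these approach x as k grows, and every other convergent or intermediate fraction in range is farther away.
Largest k: floor((22 - q_2)/q_3) = floor((22 - 10)/11) = 1.
That gives (1*164 + 149)/(1*11 + 10) = 313/21.
Compare the errors: |x - 164/11| = |477*11 - 164*32|/(32*11) = 1/352, and |x - 313/21| = |477*21 - 313*32|/(32*21) = 1/672.
Cross-multiplying, 1*352 = 352 < 672 = 1*672, so 1/672 is smaller: the intermediate fraction 313/21 is closer to x than 164/11.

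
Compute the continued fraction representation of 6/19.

[0; 3, 6]

Run the Euclidean algorithm on 6 and 19; the successive quotients are the partial quotients a_0, a_1, ... (each step inverts the fractional part left over by the previous one):
  6 = 0*19 + 6, so a_0 = 0.
  19 = 3*6 + 1, so a_1 = 3.
  6 = 6*1 + 0, so a_2 = 6.
The remainder reaches 0 after 3 divisions, so the expansion has 3 partial quotients, read off in order.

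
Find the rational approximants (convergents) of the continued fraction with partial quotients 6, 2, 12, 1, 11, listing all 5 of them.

Using the convergent recurrence p_i = a_i*p_{i-1} + p_{i-2}, q_i = a_i*q_{i-1} + q_{i-2} with p_{-2}=0, p_{-1}=1, q_{-2}=1, q_{-1}=0:
  i=0: a_0=6, p_0 = 6*1 + 0 = 6, q_0 = 6*0 + 1 = 1.
  i=1: a_1=2, p_1 = 2*6 + 1 = 13, q_1 = 2*1 + 0 = 2.
  i=2: a_2=12, p_2 = 12*13 + 6 = 162, q_2 = 12*2 + 1 = 25.
  i=3: a_3=1, p_3 = 1*162 + 13 = 175, q_3 = 1*25 + 2 = 27.
  i=4: a_4=11, p_4 = 11*175 + 162 = 2087, q_4 = 11*27 + 25 = 322.

6/1, 13/2, 162/25, 175/27, 2087/322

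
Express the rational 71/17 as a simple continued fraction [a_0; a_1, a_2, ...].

Run the Euclidean algorithm on 71 and 17; the successive quotients are the partial quotients a_0, a_1, ... (each step inverts the fractional part left over by the previous one):
  71 = 4*17 + 3, so a_0 = 4.
  17 = 5*3 + 2, so a_1 = 5.
  3 = 1*2 + 1, so a_2 = 1.
  2 = 2*1 + 0, so a_3 = 2.
The remainder reaches 0 after 4 divisions, so the expansion has 4 partial quotients, read off in order.

[4; 5, 1, 2]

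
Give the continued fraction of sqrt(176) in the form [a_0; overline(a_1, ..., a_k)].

[13; overline(3, 1, 3, 26)]

Write x_i = (sqrt(176) + m_i)/d_i with (m_0, d_0) = (0, 1). a_0 = floor(sqrt(176)) = 13, since 13^2 = 169 <= 176 < 196 = 14^2.
Iterate m_{i+1} = d_i*a_i - m_i, d_{i+1} = (176 - m_{i+1}^2)/d_i, a_{i+1} = floor((a_0 + m_{i+1})/d_{i+1}):
  m_1 = 1*13 - 0 = 13, d_1 = (176 - 13^2)/1 = 7/1 = 7, a_1 = floor((13 + 13)/7) = 3.
  m_2 = 7*3 - 13 = 8, d_2 = (176 - 8^2)/7 = 112/7 = 16, a_2 = floor((13 + 8)/16) = 1.
  m_3 = 16*1 - 8 = 8, d_3 = (176 - 8^2)/16 = 112/16 = 7, a_3 = floor((13 + 8)/7) = 3.
  m_4 = 7*3 - 8 = 13, d_4 = (176 - 13^2)/7 = 7/7 = 1, a_4 = floor((13 + 13)/1) = 26.
  m_5 = 1*26 - 13 = 13, d_5 = (176 - 13^2)/1 = 7/1 = 7: (m_5, d_5) = (m_1, d_1) = (13, 7), so from here the quotients repeat a_1, ..., a_4; the period length is 4.
Hence the expansion of sqrt(176) is a_0 = 13 followed by the repeating block 3, 1, 3, 26 (period 4).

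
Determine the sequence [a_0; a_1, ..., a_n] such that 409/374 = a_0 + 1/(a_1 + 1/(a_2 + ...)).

Run the Euclidean algorithm on 409 and 374; the successive quotients are the partial quotients a_0, a_1, ... (each step inverts the fractional part left over by the previous one):
  409 = 1*374 + 35, so a_0 = 1.
  374 = 10*35 + 24, so a_1 = 10.
  35 = 1*24 + 11, so a_2 = 1.
  24 = 2*11 + 2, so a_3 = 2.
  11 = 5*2 + 1, so a_4 = 5.
  2 = 2*1 + 0, so a_5 = 2.
The remainder reaches 0 after 6 divisions, so the expansion has 6 partial quotients, read off in order.

[1; 10, 1, 2, 5, 2]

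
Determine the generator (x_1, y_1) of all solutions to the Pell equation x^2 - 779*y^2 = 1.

(x, y) = (11785490, 422259)

First expand sqrt(779) as a continued fraction. With x_i = (sqrt(779) + m_i)/d_i and (m_0, d_0) = (0, 1): a_0 = floor(sqrt(779)) = 27, since 27^2 = 729 <= 779 < 784 = 28^2.
Iterate m_{i+1} = d_i*a_i - m_i, d_{i+1} = (779 - m_{i+1}^2)/d_i, a_{i+1} = floor((a_0 + m_{i+1})/d_{i+1}):
  m_1 = 1*27 - 0 = 27, d_1 = (779 - 27^2)/1 = 50/1 = 50, a_1 = floor((27 + 27)/50) = 1.
  m_2 = 50*1 - 27 = 23, d_2 = (779 - 23^2)/50 = 250/50 = 5, a_2 = floor((27 + 23)/5) = 10.
  m_3 = 5*10 - 23 = 27, d_3 = (779 - 27^2)/5 = 50/5 = 10, a_3 = floor((27 + 27)/10) = 5.
  m_4 = 10*5 - 27 = 23, d_4 = (779 - 23^2)/10 = 250/10 = 25, a_4 = floor((27 + 23)/25) = 2.
  m_5 = 25*2 - 23 = 27, d_5 = (779 - 27^2)/25 = 50/25 = 2, a_5 = floor((27 + 27)/2) = 27.
  m_6 = 2*27 - 27 = 27, d_6 = (779 - 27^2)/2 = 50/2 = 25, a_6 = floor((27 + 27)/25) = 2.
  m_7 = 25*2 - 27 = 23, d_7 = (779 - 23^2)/25 = 250/25 = 10, a_7 = floor((27 + 23)/10) = 5.
  m_8 = 10*5 - 23 = 27, d_8 = (779 - 27^2)/10 = 50/10 = 5, a_8 = floor((27 + 27)/5) = 10.
  m_9 = 5*10 - 27 = 23, d_9 = (779 - 23^2)/5 = 250/5 = 50, a_9 = floor((27 + 23)/50) = 1.
  m_10 = 50*1 - 23 = 27, d_10 = (779 - 27^2)/50 = 50/50 = 1, a_10 = floor((27 + 27)/1) = 54.
  m_11 = 1*54 - 27 = 27, d_11 = (779 - 27^2)/1 = 50/1 = 50: (m_11, d_11) = (m_1, d_1) = (27, 50), so from here the quotients repeat a_1, ..., a_10; the period length is 10.
So sqrt(779) = [27; (1, 10, 5, 2, 27, 2, 5, 10, 1, 54)] with period length k = 10.
k is even, so the fundamental solution of x^2 - 779y^2 = 1 is (p_{k-1}, q_{k-1}) = (p_9, q_9); compute convergents through index 9.
Convergents (p_i = a_i*p_{i-1} + p_{i-2}, q_i = a_i*q_{i-1} + q_{i-2} with p_{-2}=0, p_{-1}=1, q_{-2}=1, q_{-1}=0):
  i=0: a_0=27, p_0 = 27*1 + 0 = 27, q_0 = 27*0 + 1 = 1.
  i=1: a_1=1, p_1 = 1*27 + 1 = 28, q_1 = 1*1 + 0 = 1.
  i=2: a_2=10, p_2 = 10*28 + 27 = 307, q_2 = 10*1 + 1 = 11.
  i=3: a_3=5, p_3 = 5*307 + 28 = 1563, q_3 = 5*11 + 1 = 56.
  i=4: a_4=2, p_4 = 2*1563 + 307 = 3433, q_4 = 2*56 + 11 = 123.
  i=5: a_5=27, p_5 = 27*3433 + 1563 = 94254, q_5 = 27*123 + 56 = 3377.
  i=6: a_6=2, p_6 = 2*94254 + 3433 = 191941, q_6 = 2*3377 + 123 = 6877.
  i=7: a_7=5, p_7 = 5*191941 + 94254 = 1053959, q_7 = 5*6877 + 3377 = 37762.
  i=8: a_8=10, p_8 = 10*1053959 + 191941 = 10731531, q_8 = 10*37762 + 6877 = 384497.
  i=9: a_9=1, p_9 = 1*10731531 + 1053959 = 11785490, q_9 = 1*384497 + 37762 = 422259.
Check: 11785490^2 - 779*422259^2 = 138897774540100 - 138897774540099 = 1, so (x, y) = (11785490, 422259) solves the equation, and by the theorem it is the least positive solution.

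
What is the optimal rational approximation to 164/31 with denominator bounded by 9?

37/7

Expand x = 164/31 as a continued fraction with the Euclidean algorithm:
  164 = 5*31 + 9, so a_0 = 5.
  31 = 3*9 + 4, so a_1 = 3.
  9 = 2*4 + 1, so a_2 = 2.
  4 = 4*1 + 0, so a_3 = 4.
so x = [5; 3, 2, 4].
Convergents (p_i = a_i*p_{i-1} + p_{i-2}, q_i = a_i*q_{i-1} + q_{i-2} with p_{-2}=0, p_{-1}=1, q_{-2}=1, q_{-1}=0), until the denominator exceeds 9:
  i=0: a_0=5, p_0 = 5*1 + 0 = 5, q_0 = 5*0 + 1 = 1.
  i=1: a_1=3, p_1 = 3*5 + 1 = 16, q_1 = 3*1 + 0 = 3.
  i=2: a_2=2, p_2 = 2*16 + 5 = 37, q_2 = 2*3 + 1 = 7.
  i=3: a_3=4, p_3 = 4*37 + 16 = 164, q_3 = 4*7 + 3 = 31.
q_3 = 31 > 9, so the last convergent with denominator <= 9 is p_2/q_2 = 37/7.
The closest fraction with denominator <= 9 is either p_2/q_2 or the intermediate fraction (k*p_2 + p_1)/(k*q_2 + q_1) with the largest k >= 1 whose denominator stays <= 9; these approach x as k grows, and every other convergent or intermediate fraction in range is farther away.
Largest k: floor((9 - q_1)/q_2) = floor((9 - 3)/7) = 0.
Since k = 0, no intermediate fraction beyond p_2/q_2 has denominator <= 9, so the convergent 37/7 is the closest (its error is |164*7 - 37*31|/(31*7) = 1/217).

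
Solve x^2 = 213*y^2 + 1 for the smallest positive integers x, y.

First expand sqrt(213) as a continued fraction. With x_i = (sqrt(213) + m_i)/d_i and (m_0, d_0) = (0, 1): a_0 = floor(sqrt(213)) = 14, since 14^2 = 196 <= 213 < 225 = 15^2.
Iterate m_{i+1} = d_i*a_i - m_i, d_{i+1} = (213 - m_{i+1}^2)/d_i, a_{i+1} = floor((a_0 + m_{i+1})/d_{i+1}):
  m_1 = 1*14 - 0 = 14, d_1 = (213 - 14^2)/1 = 17/1 = 17, a_1 = floor((14 + 14)/17) = 1.
  m_2 = 17*1 - 14 = 3, d_2 = (213 - 3^2)/17 = 204/17 = 12, a_2 = floor((14 + 3)/12) = 1.
  m_3 = 12*1 - 3 = 9, d_3 = (213 - 9^2)/12 = 132/12 = 11, a_3 = floor((14 + 9)/11) = 2.
  m_4 = 11*2 - 9 = 13, d_4 = (213 - 13^2)/11 = 44/11 = 4, a_4 = floor((14 + 13)/4) = 6.
  m_5 = 4*6 - 13 = 11, d_5 = (213 - 11^2)/4 = 92/4 = 23, a_5 = floor((14 + 11)/23) = 1.
  m_6 = 23*1 - 11 = 12, d_6 = (213 - 12^2)/23 = 69/23 = 3, a_6 = floor((14 + 12)/3) = 8.
  m_7 = 3*8 - 12 = 12, d_7 = (213 - 12^2)/3 = 69/3 = 23, a_7 = floor((14 + 12)/23) = 1.
  m_8 = 23*1 - 12 = 11, d_8 = (213 - 11^2)/23 = 92/23 = 4, a_8 = floor((14 + 11)/4) = 6.
  m_9 = 4*6 - 11 = 13, d_9 = (213 - 13^2)/4 = 44/4 = 11, a_9 = floor((14 + 13)/11) = 2.
  m_10 = 11*2 - 13 = 9, d_10 = (213 - 9^2)/11 = 132/11 = 12, a_10 = floor((14 + 9)/12) = 1.
  m_11 = 12*1 - 9 = 3, d_11 = (213 - 3^2)/12 = 204/12 = 17, a_11 = floor((14 + 3)/17) = 1.
  m_12 = 17*1 - 3 = 14, d_12 = (213 - 14^2)/17 = 17/17 = 1, a_12 = floor((14 + 14)/1) = 28.
  m_13 = 1*28 - 14 = 14, d_13 = (213 - 14^2)/1 = 17/1 = 17: (m_13, d_13) = (m_1, d_1) = (14, 17), so from here the quotients repeat a_1, ..., a_12; the period length is 12.
So sqrt(213) = [14; (1, 1, 2, 6, 1, 8, 1, 6, 2, 1, 1, 28)] with period length k = 12.
k is even, so the fundamental solution of x^2 - 213y^2 = 1 is (p_{k-1}, q_{k-1}) = (p_11, q_11); compute convergents through index 11.
Convergents (p_i = a_i*p_{i-1} + p_{i-2}, q_i = a_i*q_{i-1} + q_{i-2} with p_{-2}=0, p_{-1}=1, q_{-2}=1, q_{-1}=0):
  i=0: a_0=14, p_0 = 14*1 + 0 = 14, q_0 = 14*0 + 1 = 1.
  i=1: a_1=1, p_1 = 1*14 + 1 = 15, q_1 = 1*1 + 0 = 1.
  i=2: a_2=1, p_2 = 1*15 + 14 = 29, q_2 = 1*1 + 1 = 2.
  i=3: a_3=2, p_3 = 2*29 + 15 = 73, q_3 = 2*2 + 1 = 5.
  i=4: a_4=6, p_4 = 6*73 + 29 = 467, q_4 = 6*5 + 2 = 32.
  i=5: a_5=1, p_5 = 1*467 + 73 = 540, q_5 = 1*32 + 5 = 37.
  i=6: a_6=8, p_6 = 8*540 + 467 = 4787, q_6 = 8*37 + 32 = 328.
  i=7: a_7=1, p_7 = 1*4787 + 540 = 5327, q_7 = 1*328 + 37 = 365.
  i=8: a_8=6, p_8 = 6*5327 + 4787 = 36749, q_8 = 6*365 + 328 = 2518.
  i=9: a_9=2, p_9 = 2*36749 + 5327 = 78825, q_9 = 2*2518 + 365 = 5401.
  i=10: a_10=1, p_10 = 1*78825 + 36749 = 115574, q_10 = 1*5401 + 2518 = 7919.
  i=11: a_11=1, p_11 = 1*115574 + 78825 = 194399, q_11 = 1*7919 + 5401 = 13320.
Check: 194399^2 - 213*13320^2 = 37790971201 - 37790971200 = 1, so (x, y) = (194399, 13320) solves the equation, and by the theorem it is the least positive solution.

(x, y) = (194399, 13320)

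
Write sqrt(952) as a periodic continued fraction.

[30; (1, 5, 1, 6, 1, 5, 1, 60)]

Write x_i = (sqrt(952) + m_i)/d_i with (m_0, d_0) = (0, 1). a_0 = floor(sqrt(952)) = 30, since 30^2 = 900 <= 952 < 961 = 31^2.
Iterate m_{i+1} = d_i*a_i - m_i, d_{i+1} = (952 - m_{i+1}^2)/d_i, a_{i+1} = floor((a_0 + m_{i+1})/d_{i+1}):
  m_1 = 1*30 - 0 = 30, d_1 = (952 - 30^2)/1 = 52/1 = 52, a_1 = floor((30 + 30)/52) = 1.
  m_2 = 52*1 - 30 = 22, d_2 = (952 - 22^2)/52 = 468/52 = 9, a_2 = floor((30 + 22)/9) = 5.
  m_3 = 9*5 - 22 = 23, d_3 = (952 - 23^2)/9 = 423/9 = 47, a_3 = floor((30 + 23)/47) = 1.
  m_4 = 47*1 - 23 = 24, d_4 = (952 - 24^2)/47 = 376/47 = 8, a_4 = floor((30 + 24)/8) = 6.
  m_5 = 8*6 - 24 = 24, d_5 = (952 - 24^2)/8 = 376/8 = 47, a_5 = floor((30 + 24)/47) = 1.
  m_6 = 47*1 - 24 = 23, d_6 = (952 - 23^2)/47 = 423/47 = 9, a_6 = floor((30 + 23)/9) = 5.
  m_7 = 9*5 - 23 = 22, d_7 = (952 - 22^2)/9 = 468/9 = 52, a_7 = floor((30 + 22)/52) = 1.
  m_8 = 52*1 - 22 = 30, d_8 = (952 - 30^2)/52 = 52/52 = 1, a_8 = floor((30 + 30)/1) = 60.
  m_9 = 1*60 - 30 = 30, d_9 = (952 - 30^2)/1 = 52/1 = 52: (m_9, d_9) = (m_1, d_1) = (30, 52), so from here the quotients repeat a_1, ..., a_8; the period length is 8.
Hence the expansion of sqrt(952) is a_0 = 30 followed by the repeating block 1, 5, 1, 6, 1, 5, 1, 60 (period 8).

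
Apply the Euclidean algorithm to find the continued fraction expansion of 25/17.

Run the Euclidean algorithm on 25 and 17; the successive quotients are the partial quotients a_0, a_1, ... (each step inverts the fractional part left over by the previous one):
  25 = 1*17 + 8, so a_0 = 1.
  17 = 2*8 + 1, so a_1 = 2.
  8 = 8*1 + 0, so a_2 = 8.
The remainder reaches 0 after 3 divisions, so the expansion has 3 partial quotients, read off in order.

[1; 2, 8]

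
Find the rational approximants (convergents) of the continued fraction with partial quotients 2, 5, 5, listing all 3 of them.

2/1, 11/5, 57/26

Using the convergent recurrence p_i = a_i*p_{i-1} + p_{i-2}, q_i = a_i*q_{i-1} + q_{i-2} with p_{-2}=0, p_{-1}=1, q_{-2}=1, q_{-1}=0:
  i=0: a_0=2, p_0 = 2*1 + 0 = 2, q_0 = 2*0 + 1 = 1.
  i=1: a_1=5, p_1 = 5*2 + 1 = 11, q_1 = 5*1 + 0 = 5.
  i=2: a_2=5, p_2 = 5*11 + 2 = 57, q_2 = 5*5 + 1 = 26.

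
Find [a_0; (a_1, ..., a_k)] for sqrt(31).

[5; (1, 1, 3, 5, 3, 1, 1, 10)]

Write x_i = (sqrt(31) + m_i)/d_i with (m_0, d_0) = (0, 1). a_0 = floor(sqrt(31)) = 5, since 5^2 = 25 <= 31 < 36 = 6^2.
Iterate m_{i+1} = d_i*a_i - m_i, d_{i+1} = (31 - m_{i+1}^2)/d_i, a_{i+1} = floor((a_0 + m_{i+1})/d_{i+1}):
  m_1 = 1*5 - 0 = 5, d_1 = (31 - 5^2)/1 = 6/1 = 6, a_1 = floor((5 + 5)/6) = 1.
  m_2 = 6*1 - 5 = 1, d_2 = (31 - 1^2)/6 = 30/6 = 5, a_2 = floor((5 + 1)/5) = 1.
  m_3 = 5*1 - 1 = 4, d_3 = (31 - 4^2)/5 = 15/5 = 3, a_3 = floor((5 + 4)/3) = 3.
  m_4 = 3*3 - 4 = 5, d_4 = (31 - 5^2)/3 = 6/3 = 2, a_4 = floor((5 + 5)/2) = 5.
  m_5 = 2*5 - 5 = 5, d_5 = (31 - 5^2)/2 = 6/2 = 3, a_5 = floor((5 + 5)/3) = 3.
  m_6 = 3*3 - 5 = 4, d_6 = (31 - 4^2)/3 = 15/3 = 5, a_6 = floor((5 + 4)/5) = 1.
  m_7 = 5*1 - 4 = 1, d_7 = (31 - 1^2)/5 = 30/5 = 6, a_7 = floor((5 + 1)/6) = 1.
  m_8 = 6*1 - 1 = 5, d_8 = (31 - 5^2)/6 = 6/6 = 1, a_8 = floor((5 + 5)/1) = 10.
  m_9 = 1*10 - 5 = 5, d_9 = (31 - 5^2)/1 = 6/1 = 6: (m_9, d_9) = (m_1, d_1) = (5, 6), so from here the quotients repeat a_1, ..., a_8; the period length is 8.
Hence the expansion of sqrt(31) is a_0 = 5 followed by the repeating block 1, 1, 3, 5, 3, 1, 1, 10 (period 8).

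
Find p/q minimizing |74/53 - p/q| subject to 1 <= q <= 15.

7/5

Expand x = 74/53 as a continued fraction with the Euclidean algorithm:
  74 = 1*53 + 21, so a_0 = 1.
  53 = 2*21 + 11, so a_1 = 2.
  21 = 1*11 + 10, so a_2 = 1.
  11 = 1*10 + 1, so a_3 = 1.
  10 = 10*1 + 0, so a_4 = 10.
so x = [1; 2, 1, 1, 10].
Convergents (p_i = a_i*p_{i-1} + p_{i-2}, q_i = a_i*q_{i-1} + q_{i-2} with p_{-2}=0, p_{-1}=1, q_{-2}=1, q_{-1}=0), until the denominator exceeds 15:
  i=0: a_0=1, p_0 = 1*1 + 0 = 1, q_0 = 1*0 + 1 = 1.
  i=1: a_1=2, p_1 = 2*1 + 1 = 3, q_1 = 2*1 + 0 = 2.
  i=2: a_2=1, p_2 = 1*3 + 1 = 4, q_2 = 1*2 + 1 = 3.
  i=3: a_3=1, p_3 = 1*4 + 3 = 7, q_3 = 1*3 + 2 = 5.
  i=4: a_4=10, p_4 = 10*7 + 4 = 74, q_4 = 10*5 + 3 = 53.
q_4 = 53 > 15, so the last convergent with denominator <= 15 is p_3/q_3 = 7/5.
The closest fraction with denominator <= 15 is either p_3/q_3 or the intermediate fraction (k*p_3 + p_2)/(k*q_3 + q_2) with the largest k >= 1 whose denominator stays <= 15; these approach x as k grows, and every other convergent or intermediate fraction in range is farther away.
Largest k: floor((15 - q_2)/q_3) = floor((15 - 3)/5) = 2.
That gives (2*7 + 4)/(2*5 + 3) = 18/13.
Compare the errors: |x - 7/5| = |74*5 - 7*53|/(53*5) = 1/265, and |x - 18/13| = |74*13 - 18*53|/(53*13) = 8/689.
Cross-multiplying, 1*689 = 689 < 2120 = 8*265, so 1/265 is smaller: the convergent 7/5 is closer to x than 18/13.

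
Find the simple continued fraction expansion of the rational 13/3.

[4; 3]

Run the Euclidean algorithm on 13 and 3; the successive quotients are the partial quotients a_0, a_1, ... (each step inverts the fractional part left over by the previous one):
  13 = 4*3 + 1, so a_0 = 4.
  3 = 3*1 + 0, so a_1 = 3.
The remainder reaches 0 after 2 divisions, so the expansion has 2 partial quotients, read off in order.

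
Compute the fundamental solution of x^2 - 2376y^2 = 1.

(x, y) = (1098305, 22532)

First expand sqrt(2376) as a continued fraction. With x_i = (sqrt(2376) + m_i)/d_i and (m_0, d_0) = (0, 1): a_0 = floor(sqrt(2376)) = 48, since 48^2 = 2304 <= 2376 < 2401 = 49^2.
Iterate m_{i+1} = d_i*a_i - m_i, d_{i+1} = (2376 - m_{i+1}^2)/d_i, a_{i+1} = floor((a_0 + m_{i+1})/d_{i+1}):
  m_1 = 1*48 - 0 = 48, d_1 = (2376 - 48^2)/1 = 72/1 = 72, a_1 = floor((48 + 48)/72) = 1.
  m_2 = 72*1 - 48 = 24, d_2 = (2376 - 24^2)/72 = 1800/72 = 25, a_2 = floor((48 + 24)/25) = 2.
  m_3 = 25*2 - 24 = 26, d_3 = (2376 - 26^2)/25 = 1700/25 = 68, a_3 = floor((48 + 26)/68) = 1.
  m_4 = 68*1 - 26 = 42, d_4 = (2376 - 42^2)/68 = 612/68 = 9, a_4 = floor((48 + 42)/9) = 10.
  m_5 = 9*10 - 42 = 48, d_5 = (2376 - 48^2)/9 = 72/9 = 8, a_5 = floor((48 + 48)/8) = 12.
  m_6 = 8*12 - 48 = 48, d_6 = (2376 - 48^2)/8 = 72/8 = 9, a_6 = floor((48 + 48)/9) = 10.
  m_7 = 9*10 - 48 = 42, d_7 = (2376 - 42^2)/9 = 612/9 = 68, a_7 = floor((48 + 42)/68) = 1.
  m_8 = 68*1 - 42 = 26, d_8 = (2376 - 26^2)/68 = 1700/68 = 25, a_8 = floor((48 + 26)/25) = 2.
  m_9 = 25*2 - 26 = 24, d_9 = (2376 - 24^2)/25 = 1800/25 = 72, a_9 = floor((48 + 24)/72) = 1.
  m_10 = 72*1 - 24 = 48, d_10 = (2376 - 48^2)/72 = 72/72 = 1, a_10 = floor((48 + 48)/1) = 96.
  m_11 = 1*96 - 48 = 48, d_11 = (2376 - 48^2)/1 = 72/1 = 72: (m_11, d_11) = (m_1, d_1) = (48, 72), so from here the quotients repeat a_1, ..., a_10; the period length is 10.
So sqrt(2376) = [48; (1, 2, 1, 10, 12, 10, 1, 2, 1, 96)] with period length k = 10.
k is even, so the fundamental solution of x^2 - 2376y^2 = 1 is (p_{k-1}, q_{k-1}) = (p_9, q_9); compute convergents through index 9.
Convergents (p_i = a_i*p_{i-1} + p_{i-2}, q_i = a_i*q_{i-1} + q_{i-2} with p_{-2}=0, p_{-1}=1, q_{-2}=1, q_{-1}=0):
  i=0: a_0=48, p_0 = 48*1 + 0 = 48, q_0 = 48*0 + 1 = 1.
  i=1: a_1=1, p_1 = 1*48 + 1 = 49, q_1 = 1*1 + 0 = 1.
  i=2: a_2=2, p_2 = 2*49 + 48 = 146, q_2 = 2*1 + 1 = 3.
  i=3: a_3=1, p_3 = 1*146 + 49 = 195, q_3 = 1*3 + 1 = 4.
  i=4: a_4=10, p_4 = 10*195 + 146 = 2096, q_4 = 10*4 + 3 = 43.
  i=5: a_5=12, p_5 = 12*2096 + 195 = 25347, q_5 = 12*43 + 4 = 520.
  i=6: a_6=10, p_6 = 10*25347 + 2096 = 255566, q_6 = 10*520 + 43 = 5243.
  i=7: a_7=1, p_7 = 1*255566 + 25347 = 280913, q_7 = 1*5243 + 520 = 5763.
  i=8: a_8=2, p_8 = 2*280913 + 255566 = 817392, q_8 = 2*5763 + 5243 = 16769.
  i=9: a_9=1, p_9 = 1*817392 + 280913 = 1098305, q_9 = 1*16769 + 5763 = 22532.
Check: 1098305^2 - 2376*22532^2 = 1206273873025 - 1206273873024 = 1, so (x, y) = (1098305, 22532) solves the equation, and by the theorem it is the least positive solution.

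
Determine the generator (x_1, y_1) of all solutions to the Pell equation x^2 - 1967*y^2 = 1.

First expand sqrt(1967) as a continued fraction. With x_i = (sqrt(1967) + m_i)/d_i and (m_0, d_0) = (0, 1): a_0 = floor(sqrt(1967)) = 44, since 44^2 = 1936 <= 1967 < 2025 = 45^2.
Iterate m_{i+1} = d_i*a_i - m_i, d_{i+1} = (1967 - m_{i+1}^2)/d_i, a_{i+1} = floor((a_0 + m_{i+1})/d_{i+1}):
  m_1 = 1*44 - 0 = 44, d_1 = (1967 - 44^2)/1 = 31/1 = 31, a_1 = floor((44 + 44)/31) = 2.
  m_2 = 31*2 - 44 = 18, d_2 = (1967 - 18^2)/31 = 1643/31 = 53, a_2 = floor((44 + 18)/53) = 1.
  m_3 = 53*1 - 18 = 35, d_3 = (1967 - 35^2)/53 = 742/53 = 14, a_3 = floor((44 + 35)/14) = 5.
  m_4 = 14*5 - 35 = 35, d_4 = (1967 - 35^2)/14 = 742/14 = 53, a_4 = floor((44 + 35)/53) = 1.
  m_5 = 53*1 - 35 = 18, d_5 = (1967 - 18^2)/53 = 1643/53 = 31, a_5 = floor((44 + 18)/31) = 2.
  m_6 = 31*2 - 18 = 44, d_6 = (1967 - 44^2)/31 = 31/31 = 1, a_6 = floor((44 + 44)/1) = 88.
  m_7 = 1*88 - 44 = 44, d_7 = (1967 - 44^2)/1 = 31/1 = 31: (m_7, d_7) = (m_1, d_1) = (44, 31), so from here the quotients repeat a_1, ..., a_6; the period length is 6.
So sqrt(1967) = [44; (2, 1, 5, 1, 2, 88)] with period length k = 6.
k is even, so the fundamental solution of x^2 - 1967y^2 = 1 is (p_{k-1}, q_{k-1}) = (p_5, q_5); compute convergents through index 5.
Convergents (p_i = a_i*p_{i-1} + p_{i-2}, q_i = a_i*q_{i-1} + q_{i-2} with p_{-2}=0, p_{-1}=1, q_{-2}=1, q_{-1}=0):
  i=0: a_0=44, p_0 = 44*1 + 0 = 44, q_0 = 44*0 + 1 = 1.
  i=1: a_1=2, p_1 = 2*44 + 1 = 89, q_1 = 2*1 + 0 = 2.
  i=2: a_2=1, p_2 = 1*89 + 44 = 133, q_2 = 1*2 + 1 = 3.
  i=3: a_3=5, p_3 = 5*133 + 89 = 754, q_3 = 5*3 + 2 = 17.
  i=4: a_4=1, p_4 = 1*754 + 133 = 887, q_4 = 1*17 + 3 = 20.
  i=5: a_5=2, p_5 = 2*887 + 754 = 2528, q_5 = 2*20 + 17 = 57.
Check: 2528^2 - 1967*57^2 = 6390784 - 6390783 = 1, so (x, y) = (2528, 57) solves the equation, and by the theorem it is the least positive solution.

(x, y) = (2528, 57)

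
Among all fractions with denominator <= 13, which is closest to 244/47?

Expand x = 244/47 as a continued fraction with the Euclidean algorithm:
  244 = 5*47 + 9, so a_0 = 5.
  47 = 5*9 + 2, so a_1 = 5.
  9 = 4*2 + 1, so a_2 = 4.
  2 = 2*1 + 0, so a_3 = 2.
so x = [5; 5, 4, 2].
Convergents (p_i = a_i*p_{i-1} + p_{i-2}, q_i = a_i*q_{i-1} + q_{i-2} with p_{-2}=0, p_{-1}=1, q_{-2}=1, q_{-1}=0), until the denominator exceeds 13:
  i=0: a_0=5, p_0 = 5*1 + 0 = 5, q_0 = 5*0 + 1 = 1.
  i=1: a_1=5, p_1 = 5*5 + 1 = 26, q_1 = 5*1 + 0 = 5.
  i=2: a_2=4, p_2 = 4*26 + 5 = 109, q_2 = 4*5 + 1 = 21.
q_2 = 21 > 13, so the last convergent with denominator <= 13 is p_1/q_1 = 26/5.
The closest fraction with denominator <= 13 is either p_1/q_1 or the intermediate fraction (k*p_1 + p_0)/(k*q_1 + q_0) with the largest k >= 1 whose denominator stays <= 13; these approach x as k grows, and every other convergent or intermediate fraction in range is farther away.
Largest k: floor((13 - q_0)/q_1) = floor((13 - 1)/5) = 2.
That gives (2*26 + 5)/(2*5 + 1) = 57/11.
Compare the errors: |x - 26/5| = |244*5 - 26*47|/(47*5) = 2/235, and |x - 57/11| = |244*11 - 57*47|/(47*11) = 5/517.
Cross-multiplying, 2*517 = 1034 < 1175 = 5*235, so 2/235 is smaller: the convergent 26/5 is closer to x than 57/11.

26/5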